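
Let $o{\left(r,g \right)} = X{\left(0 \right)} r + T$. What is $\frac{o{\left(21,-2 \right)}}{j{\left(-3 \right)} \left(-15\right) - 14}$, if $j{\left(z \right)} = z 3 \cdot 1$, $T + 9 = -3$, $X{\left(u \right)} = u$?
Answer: $- \frac{12}{121} \approx -0.099174$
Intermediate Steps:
$T = -12$ ($T = -9 - 3 = -12$)
$j{\left(z \right)} = 3 z$ ($j{\left(z \right)} = 3 z 1 = 3 z$)
$o{\left(r,g \right)} = -12$ ($o{\left(r,g \right)} = 0 r - 12 = 0 - 12 = -12$)
$\frac{o{\left(21,-2 \right)}}{j{\left(-3 \right)} \left(-15\right) - 14} = - \frac{12}{3 \left(-3\right) \left(-15\right) - 14} = - \frac{12}{\left(-9\right) \left(-15\right) - 14} = - \frac{12}{135 - 14} = - \frac{12}{121}$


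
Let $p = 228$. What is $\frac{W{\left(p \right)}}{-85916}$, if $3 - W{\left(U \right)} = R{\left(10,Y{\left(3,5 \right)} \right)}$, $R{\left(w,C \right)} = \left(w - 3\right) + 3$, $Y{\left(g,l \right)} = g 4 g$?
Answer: $\frac{7}{85916} \approx 8.1475 \cdot 10^{-5}$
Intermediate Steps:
$Y{\left(g,l \right)} = 4 g^{2}$ ($Y{\left(g,l \right)} = 4 g g = 4 g^{2}$)
$R{\left(w,C \right)} = w$ ($R{\left(w,C \right)} = \left(-3 + w\right) + 3 = w$)
$W{\left(U \right)} = -7$ ($W{\left(U \right)} = 3 - 10 = -7$)
$\frac{W{\left(p \right)}}{-85916} = - \frac{7}{-85916} = \left(-7\right) \left(- \frac{1}{85916}\right) = \frac{7}{85916}$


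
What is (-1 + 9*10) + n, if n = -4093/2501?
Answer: 218496/2501 ≈ 87.363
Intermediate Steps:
n = -4093/2501 (n = -4093*1/2501 = -4093/2501 ≈ -1.6365)
(-1 + 9*10) + n = (-1 + 9*10) - 4093/2501 = (-1 + 90) - 4093/2501 = 89 - 4093/2501 = 218496/2501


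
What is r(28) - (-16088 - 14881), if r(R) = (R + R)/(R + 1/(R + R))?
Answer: 48593497/1569 ≈ 30971.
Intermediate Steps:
r(R) = 2*R/(R + 1/(2*R)) (r(R) = (2*R)/(R + 1/(2*R)) = 2*R/(R + 1/(2*R)))
r(28) - (-16088 - 14881) = 4*28²/(1 + 2*28²) - (-16088 - 14881) = 4*784/(1 + 2*784) - 1*(-30969) = 4*784/(1 + 1568) + 30969 = 4*784/1569 + 30969 = 4*784*(1/1569) + 30969 = 3136/1569 + 30969 = 48593497/1569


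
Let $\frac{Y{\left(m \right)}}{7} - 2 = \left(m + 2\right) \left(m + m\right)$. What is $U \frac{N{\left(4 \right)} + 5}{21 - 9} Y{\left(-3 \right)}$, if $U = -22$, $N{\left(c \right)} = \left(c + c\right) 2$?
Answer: $-2156$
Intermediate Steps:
$N{\left(c \right)} = 4 c$ ($N{\left(c \right)} = 2 c 2 = 4 c$)
$Y{\left(m \right)} = 14 + 14 m \left(2 + m\right)$ ($Y{\left(m \right)} = 14 + 7 \left(m + 2\right) \left(m + m\right) = 14 + 7 \left(2 + m\right) 2 m = 14 + 7 \cdot 2 m \left(2 + m\right) = 14 + 14 m \left(2 + m\right)$)
$U \frac{N{\left(4 \right)} + 5}{21 - 9} Y{\left(-3 \right)} = - 22 \frac{4 \cdot 4 + 5}{21 - 9} \left(14 + 14 \left(-3\right)^{2} + 28 \left(-3\right)\right) = - 22 \frac{16 + 5}{12} \left(14 + 14 \cdot 9 - 84\right) = - 22 \cdot 21 \cdot \frac{1}{12} \left(14 + 126 - 84\right) = \left(-22\right) \frac{7}{4} \cdot 56 = \left(- \frac{77}{2}\right) 56 = -2156$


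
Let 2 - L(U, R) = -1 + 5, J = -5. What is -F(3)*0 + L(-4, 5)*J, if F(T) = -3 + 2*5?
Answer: 10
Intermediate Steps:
F(T) = 7 (F(T) = -3 + 10 = 7)
L(U, R) = -2 (L(U, R) = 2 - (-1 + 5) = 2 - 1*4 = 2 - 4 = -2)
-F(3)*0 + L(-4, 5)*J = -1*7*0 - 2*(-5) = -7*0 + 10 = 0 + 10 = 10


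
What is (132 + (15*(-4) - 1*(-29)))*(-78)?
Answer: -7878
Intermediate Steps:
(132 + (15*(-4) - 1*(-29)))*(-78) = (132 + (-60 + 29))*(-78) = (132 - 31)*(-78) = 101*(-78) = -7878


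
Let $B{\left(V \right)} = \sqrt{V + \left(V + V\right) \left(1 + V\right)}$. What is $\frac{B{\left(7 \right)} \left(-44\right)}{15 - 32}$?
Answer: $\frac{44 \sqrt{119}}{17} \approx 28.234$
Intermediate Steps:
$B{\left(V \right)} = \sqrt{V + 2 V \left(1 + V\right)}$
$\frac{B{\left(7 \right)} \left(-44\right)}{15 - 32} = \frac{\sqrt{7 \left(3 + 2 \cdot 7\right)} \left(-44\right)}{15 - 32} = \frac{\sqrt{7 \left(3 + 14\right)} \left(-44\right)}{-17} = \sqrt{7 \cdot 17} \left(-44\right) \left(- \frac{1}{17}\right) = \sqrt{119} \left(-44\right) \left(- \frac{1}{17}\right) = - 44 \sqrt{119} \left(- \frac{1}{17}\right) = \frac{44 \sqrt{119}}{17}$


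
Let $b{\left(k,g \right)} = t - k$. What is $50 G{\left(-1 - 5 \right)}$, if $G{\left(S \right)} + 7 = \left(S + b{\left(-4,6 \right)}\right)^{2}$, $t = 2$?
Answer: $-350$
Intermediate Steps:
$b{\left(k,g \right)} = 2 - k$
$G{\left(S \right)} = -7 + \left(6 + S\right)^{2}$ ($G{\left(S \right)} = -7 + \left(S + \left(2 - -4\right)\right)^{2} = -7 + \left(S + \left(2 + 4\right)\right)^{2} = -7 + \left(S + 6\right)^{2} = -7 + \left(6 + S\right)^{2}$)
$50 G{\left(-1 - 5 \right)} = 50 \left(-7 + \left(6 - 6\right)^{2}\right) = 50 \left(-7 + 0^{2}\right) = 50 \left(-7 + 0\right) = 50 \left(-7\right) = -350$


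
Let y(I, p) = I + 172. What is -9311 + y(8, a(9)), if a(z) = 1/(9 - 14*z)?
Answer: -9131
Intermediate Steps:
y(I, p) = 172 + I
-9311 + y(8, a(9)) = -9311 + (172 + 8) = -9311 + 180 = -9131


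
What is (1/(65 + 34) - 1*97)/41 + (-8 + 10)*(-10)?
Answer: -90782/4059 ≈ -22.366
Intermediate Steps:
(1/(65 + 34) - 1*97)/41 + (-8 + 10)*(-10) = (1/99 - 97)*(1/41) + 2*(-10) = (1/99 - 97)*(1/41) - 20 = -9602/99*1/41 - 20 = -9602/4059 - 20 = -90782/4059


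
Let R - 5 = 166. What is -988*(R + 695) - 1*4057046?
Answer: -4912654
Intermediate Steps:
R = 171 (R = 5 + 166 = 171)
-988*(R + 695) - 1*4057046 = -988*(171 + 695) - 1*4057046 = -988*866 - 4057046 = -855608 - 4057046 = -4912654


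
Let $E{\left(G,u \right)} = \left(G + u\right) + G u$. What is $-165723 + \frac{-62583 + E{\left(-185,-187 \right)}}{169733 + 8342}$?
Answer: $- \frac{5902230317}{35615} \approx -1.6572 \cdot 10^{5}$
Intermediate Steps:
$E{\left(G,u \right)} = G + u + G u$
$-165723 + \frac{-62583 + E{\left(-185,-187 \right)}}{169733 + 8342} = -165723 + \frac{-62583 - -34223}{169733 + 8342} = -165723 + \frac{-62583 - -34223}{178075} = -165723 + \left(-62583 + 34223\right) \frac{1}{178075} = -165723 - \frac{5672}{35615} = - \frac{5902230317}{35615}$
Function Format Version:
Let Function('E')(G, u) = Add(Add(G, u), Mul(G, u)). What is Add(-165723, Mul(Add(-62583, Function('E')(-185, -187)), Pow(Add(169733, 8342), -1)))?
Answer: Rational(-5902230317, 35615) ≈ -1.6572e+5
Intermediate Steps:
Function('E')(G, u) = Add(G, u, Mul(G, u))
Add(-165723, Mul(Add(-62583, Function('E')(-185, -187)), Pow(Add(169733, 8342), -1))) = Add(-165723, Mul(Add(-62583, Add(-185, -187, Mul(-185, -187))), Pow(Add(169733, 8342), -1))) = Add(-165723, Mul(Add(-62583, Add(-185, -187, 34595)), Pow(178075, -1))) = Add(-165723, Mul(Add(-62583, 34223), Rational(1, 178075))) = Add(-165723, Mul(-28360, Rational(1, 178075))) = Add(-165723, Rational(-5672, 35615)) = Rational(-5902230317, 35615)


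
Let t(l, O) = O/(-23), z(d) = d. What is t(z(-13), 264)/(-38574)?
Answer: 44/147867 ≈ 0.00029756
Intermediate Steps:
t(l, O) = -O/23
t(z(-13), 264)/(-38574) = -1/23*264/(-38574) = -264/23*(-1/38574) = 44/147867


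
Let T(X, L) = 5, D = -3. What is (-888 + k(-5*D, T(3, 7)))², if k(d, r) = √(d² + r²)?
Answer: 788794 - 8880*√10 ≈ 7.6071e+5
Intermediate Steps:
(-888 + k(-5*D, T(3, 7)))² = (-888 + √((-5*(-3))² + 5²))² = (-888 + √(15² + 25))² = (-888 + √(225 + 25))² = (-888 + √250)² = (-888 + 5*√10)²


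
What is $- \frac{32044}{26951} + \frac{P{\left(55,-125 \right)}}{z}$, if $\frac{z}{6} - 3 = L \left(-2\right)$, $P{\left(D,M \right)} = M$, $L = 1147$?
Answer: $- \frac{437107949}{370468446} \approx -1.1799$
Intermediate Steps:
$z = -13746$ ($z = 18 + 6 \cdot 1147 \left(-2\right) = 18 + 6 \left(-2294\right) = 18 - 13764 = -13746$)
$- \frac{32044}{26951} + \frac{P{\left(55,-125 \right)}}{z} = - \frac{32044}{26951} - \frac{125}{-13746} = \left(-32044\right) \frac{1}{26951} - - \frac{125}{13746} = - \frac{32044}{26951} + \frac{125}{13746} = - \frac{437107949}{370468446}$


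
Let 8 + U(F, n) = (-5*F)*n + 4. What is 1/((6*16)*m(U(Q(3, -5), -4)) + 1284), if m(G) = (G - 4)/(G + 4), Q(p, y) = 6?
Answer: 5/6868 ≈ 0.00072801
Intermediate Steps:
U(F, n) = -4 - 5*F*n (U(F, n) = -8 + ((-5*F)*n + 4) = -8 + (-5*F*n + 4) = -8 + (4 - 5*F*n) = -4 - 5*F*n)
m(G) = (-4 + G)/(4 + G)
1/((6*16)*m(U(Q(3, -5), -4)) + 1284) = 1/((6*16)*((-4 + (-4 - 5*6*(-4)))/(4 + (-4 - 5*6*(-4)))) + 1284) = 1/(96*((-4 + (-4 + 120))/(4 + (-4 + 120))) + 1284) = 1/(96*((-4 + 116)/(4 + 116)) + 1284) = 1/(96*(112/120) + 1284) = 1/(96*((1/120)*112) + 1284) = 1/(96*(14/15) + 1284) = 1/(448/5 + 1284) = 1/(6868/5) = 5/6868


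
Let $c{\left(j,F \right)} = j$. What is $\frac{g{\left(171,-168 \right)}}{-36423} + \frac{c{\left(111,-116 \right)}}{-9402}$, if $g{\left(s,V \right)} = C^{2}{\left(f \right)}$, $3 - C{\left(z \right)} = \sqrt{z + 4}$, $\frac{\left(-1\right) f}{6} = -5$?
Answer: $- \frac{1482413}{114149682} + \frac{2 \sqrt{34}}{12141} \approx -0.012026$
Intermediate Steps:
$f = 30$ ($f = \left(-6\right) \left(-5\right) = 30$)
$C{\left(z \right)} = 3 - \sqrt{4 + z}$ ($C{\left(z \right)} = 3 - \sqrt{z + 4} = 3 - \sqrt{4 + z}$)
$g{\left(s,V \right)} = \left(3 - \sqrt{34}\right)^{2}$ ($g{\left(s,V \right)} = \left(3 - \sqrt{4 + 30}\right)^{2} = \left(3 - \sqrt{34}\right)^{2}$)
$\frac{g{\left(171,-168 \right)}}{-36423} + \frac{c{\left(111,-116 \right)}}{-9402} = \frac{\left(3 - \sqrt{34}\right)^{2}}{-36423} + \frac{111}{-9402} = \left(3 - \sqrt{34}\right)^{2} \left(- \frac{1}{36423}\right) + 111 \left(- \frac{1}{9402}\right) = - \frac{\left(3 - \sqrt{34}\right)^{2}}{36423} - \frac{37}{3134} = - \frac{37}{3134} - \frac{\left(3 - \sqrt{34}\right)^{2}}{36423}$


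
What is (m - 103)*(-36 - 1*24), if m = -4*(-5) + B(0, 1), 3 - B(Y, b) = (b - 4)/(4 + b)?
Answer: 4764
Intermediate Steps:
B(Y, b) = 3 - (-4 + b)/(4 + b) (B(Y, b) = 3 - (b - 4)/(4 + b) = 3 - (-4 + b)/(4 + b))
m = 118/5 (m = -4*(-5) + 2*(8 + 1)/(4 + 1) = 20 + 2*9/5 = 20 + 2*(1/5)*9 = 20 + 18/5 = 118/5 ≈ 23.600)
(m - 103)*(-36 - 1*24) = (118/5 - 103)*(-36 - 1*24) = -397*(-36 - 24)/5 = -397/5*(-60) = 4764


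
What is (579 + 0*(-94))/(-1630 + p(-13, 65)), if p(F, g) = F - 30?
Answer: -579/1673 ≈ -0.34609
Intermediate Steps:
p(F, g) = -30 + F
(579 + 0*(-94))/(-1630 + p(-13, 65)) = (579 + 0*(-94))/(-1630 + (-30 - 13)) = (579 + 0)/(-1630 - 43) = 579/(-1673) = 579*(-1/1673) = -579/1673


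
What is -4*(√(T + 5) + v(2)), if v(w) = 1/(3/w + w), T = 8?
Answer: -8/7 - 4*√13 ≈ -15.565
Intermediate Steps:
v(w) = 1/(w + 3/w)
-4*(√(T + 5) + v(2)) = -4*(√(8 + 5) + 2/(3 + 2²)) = -4*(√13 + 2/(3 + 4)) = -4*(√13 + 2/7) = -4*(2/7 + √13) = -8/7 - 4*√13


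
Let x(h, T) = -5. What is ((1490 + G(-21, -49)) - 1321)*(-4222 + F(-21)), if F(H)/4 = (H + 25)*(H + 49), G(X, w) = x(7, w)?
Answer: -618936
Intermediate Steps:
G(X, w) = -5
F(H) = 4*(25 + H)*(49 + H) (F(H) = 4*((H + 25)*(H + 49)) = 4*((25 + H)*(49 + H)) = 4*(25 + H)*(49 + H))
((1490 + G(-21, -49)) - 1321)*(-4222 + F(-21)) = ((1490 - 5) - 1321)*(-4222 + (4900 + 4*(-21)**2 + 296*(-21))) = (1485 - 1321)*(-4222 + (4900 + 4*441 - 6216)) = 164*(-4222 + (4900 + 1764 - 6216)) = 164*(-4222 + 448) = 164*(-3774) = -618936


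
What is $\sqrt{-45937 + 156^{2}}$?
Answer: $i \sqrt{21601} \approx 146.97 i$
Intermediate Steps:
$\sqrt{-45937 + 156^{2}} = \sqrt{-45937 + 24336} = \sqrt{-21601} = i \sqrt{21601}$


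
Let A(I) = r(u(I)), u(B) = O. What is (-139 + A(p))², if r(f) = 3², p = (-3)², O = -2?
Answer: 16900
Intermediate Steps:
u(B) = -2
p = 9
r(f) = 9
A(I) = 9
(-139 + A(p))² = (-139 + 9)² = (-130)² = 16900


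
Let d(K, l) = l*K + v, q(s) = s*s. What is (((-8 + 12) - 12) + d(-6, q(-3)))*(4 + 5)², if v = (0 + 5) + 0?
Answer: -4617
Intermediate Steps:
v = 5 (v = 5 + 0 = 5)
q(s) = s²
d(K, l) = 5 + K*l (d(K, l) = l*K + 5 = K*l + 5 = 5 + K*l)
(((-8 + 12) - 12) + d(-6, q(-3)))*(4 + 5)² = (((-8 + 12) - 12) + (5 - 6*(-3)²))*(4 + 5)² = ((4 - 12) + (5 - 6*9))*9² = (-8 + (5 - 54))*81 = (-8 - 49)*81 = -57*81 = -4617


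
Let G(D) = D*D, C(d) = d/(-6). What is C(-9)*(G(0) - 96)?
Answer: -144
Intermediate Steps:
C(d) = -d/6 (C(d) = d*(-⅙) = -d/6)
G(D) = D²
C(-9)*(G(0) - 96) = (-⅙*(-9))*(0² - 96) = 3*(0 - 96)/2 = (3/2)*(-96) = -144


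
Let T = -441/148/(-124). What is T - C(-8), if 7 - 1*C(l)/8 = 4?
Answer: -440007/18352 ≈ -23.976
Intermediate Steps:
C(l) = 24 (C(l) = 56 - 8*4 = 56 - 32 = 24)
T = 441/18352 (T = -441*1/148*(-1/124) = -441/148*(-1/124) = 441/18352 ≈ 0.024030)
T - C(-8) = 441/18352 - 1*24 = 441/18352 - 24 = -440007/18352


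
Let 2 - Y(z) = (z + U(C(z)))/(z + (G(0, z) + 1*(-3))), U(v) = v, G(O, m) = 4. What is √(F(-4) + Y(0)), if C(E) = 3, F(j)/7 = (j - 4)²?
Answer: √447 ≈ 21.142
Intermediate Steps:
F(j) = 7*(-4 + j)² (F(j) = 7*(j - 4)² = 7*(-4 + j)²)
Y(z) = 2 - (3 + z)/(1 + z) (Y(z) = 2 - (z + 3)/(z + (4 + 1*(-3))) = 2 - (3 + z)/(z + (4 - 3)) = 2 - (3 + z)/(z + 1) = 2 - (3 + z)/(1 + z))
√(F(-4) + Y(0)) = √(7*(-4 - 4)² + (-1 + 0)/(1 + 0)) = √(7*(-8)² - 1/1) = √(7*64 + 1*(-1)) = √(448 - 1) = √447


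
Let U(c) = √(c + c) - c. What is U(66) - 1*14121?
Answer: -14187 + 2*√33 ≈ -14176.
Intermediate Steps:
U(c) = -c + √2*√c (U(c) = √(2*c) - c = √2*√c - c = -c + √2*√c)
U(66) - 1*14121 = (-1*66 + √2*√66) - 1*14121 = (-66 + 2*√33) - 14121 = -14187 + 2*√33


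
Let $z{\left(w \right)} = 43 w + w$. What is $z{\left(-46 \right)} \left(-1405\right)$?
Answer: $2843720$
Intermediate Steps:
$z{\left(w \right)} = 44 w$
$z{\left(-46 \right)} \left(-1405\right) = 44 \left(-46\right) \left(-1405\right) = \left(-2024\right) \left(-1405\right) = 2843720$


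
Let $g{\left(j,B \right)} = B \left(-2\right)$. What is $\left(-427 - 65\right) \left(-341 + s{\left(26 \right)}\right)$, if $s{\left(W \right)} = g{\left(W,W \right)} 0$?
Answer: $167772$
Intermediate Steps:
$g{\left(j,B \right)} = - 2 B$
$s{\left(W \right)} = 0$ ($s{\left(W \right)} = - 2 W 0 = 0$)
$\left(-427 - 65\right) \left(-341 + s{\left(26 \right)}\right) = \left(-427 - 65\right) \left(-341 + 0\right) = \left(-427 - 65\right) \left(-341\right) = \left(-492\right) \left(-341\right) = 167772$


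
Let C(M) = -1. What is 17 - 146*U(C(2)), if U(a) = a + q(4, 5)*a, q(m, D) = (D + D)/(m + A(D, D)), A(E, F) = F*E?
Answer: 6187/29 ≈ 213.34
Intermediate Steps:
A(E, F) = E*F
q(m, D) = 2*D/(m + D²) (q(m, D) = (D + D)/(m + D*D) = (2*D)/(m + D²) = 2*D/(m + D²))
U(a) = 39*a/29 (U(a) = a + (2*5/(4 + 5²))*a = a + (2*5/(4 + 25))*a = a + (2*5/29)*a = a + (2*5*(1/29))*a = a + 10*a/29 = 39*a/29)
17 - 146*U(C(2)) = 17 - 5694*(-1)/29 = 17 - 146*(-39/29) = 17 + 5694/29 = 6187/29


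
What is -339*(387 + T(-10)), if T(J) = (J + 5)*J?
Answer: -148143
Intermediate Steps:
T(J) = J*(5 + J) (T(J) = (5 + J)*J = J*(5 + J))
-339*(387 + T(-10)) = -339*(387 - 10*(5 - 10)) = -339*(387 - 10*(-5)) = -339*(387 + 50) = -339*437 = -148143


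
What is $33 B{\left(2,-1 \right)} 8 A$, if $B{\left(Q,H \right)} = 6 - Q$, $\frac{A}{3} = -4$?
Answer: $-12672$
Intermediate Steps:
$A = -12$ ($A = 3 \left(-4\right) = -12$)
$33 B{\left(2,-1 \right)} 8 A = 33 \left(6 - 2\right) 8 \left(-12\right) = 33 \left(6 - 2\right) \left(-96\right) = 33 \cdot 4 \left(-96\right) = 132 \left(-96\right) = -12672$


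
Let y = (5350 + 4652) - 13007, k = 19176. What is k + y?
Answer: 16171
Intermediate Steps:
y = -3005 (y = 10002 - 13007 = -3005)
k + y = 19176 - 3005 = 16171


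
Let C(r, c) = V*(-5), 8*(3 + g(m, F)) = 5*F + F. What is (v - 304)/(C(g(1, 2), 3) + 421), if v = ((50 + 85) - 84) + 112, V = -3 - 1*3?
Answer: -141/451 ≈ -0.31264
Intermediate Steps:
V = -6 (V = -3 - 3 = -6)
g(m, F) = -3 + 3*F/4 (g(m, F) = -3 + (5*F + F)/8 = -3 + (6*F)/8 = -3 + 3*F/4)
C(r, c) = 30 (C(r, c) = -6*(-5) = 30)
v = 163 (v = (135 - 84) + 112 = 51 + 112 = 163)
(v - 304)/(C(g(1, 2), 3) + 421) = (163 - 304)/(30 + 421) = -141/451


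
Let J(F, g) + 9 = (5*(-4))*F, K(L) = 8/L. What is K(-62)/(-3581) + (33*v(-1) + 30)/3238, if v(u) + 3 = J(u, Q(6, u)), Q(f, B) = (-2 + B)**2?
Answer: 16325093/179726809 ≈ 0.090833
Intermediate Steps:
J(F, g) = -9 - 20*F (J(F, g) = -9 + (5*(-4))*F = -9 - 20*F)
v(u) = -12 - 20*u (v(u) = -3 + (-9 - 20*u) = -12 - 20*u)
K(-62)/(-3581) + (33*v(-1) + 30)/3238 = (8/(-62))/(-3581) + (33*(-12 - 20*(-1)) + 30)/3238 = (8*(-1/62))*(-1/3581) + (33*(-12 + 20) + 30)*(1/3238) = -4/31*(-1/3581) + (33*8 + 30)*(1/3238) = 4/111011 + (264 + 30)*(1/3238) = 4/111011 + 294*(1/3238) = 4/111011 + 147/1619 = 16325093/179726809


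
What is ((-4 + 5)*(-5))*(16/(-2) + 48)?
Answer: -200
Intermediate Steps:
((-4 + 5)*(-5))*(16/(-2) + 48) = (1*(-5))*(16*(-½) + 48) = -5*(-8 + 48) = -5*40 = -200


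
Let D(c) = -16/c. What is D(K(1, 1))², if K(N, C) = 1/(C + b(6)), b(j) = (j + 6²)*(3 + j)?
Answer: 36772096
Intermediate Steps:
b(j) = (3 + j)*(36 + j) (b(j) = (j + 36)*(3 + j) = (36 + j)*(3 + j) = (3 + j)*(36 + j))
K(N, C) = 1/(378 + C) (K(N, C) = 1/(C + (108 + 6² + 39*6)) = 1/(C + (108 + 36 + 234)) = 1/(C + 378) = 1/(378 + C))
D(K(1, 1))² = (-16/(1/(378 + 1)))² = (-16/(1/379))² = (-16/1/379)² = (-16*379)² = (-6064)² = 36772096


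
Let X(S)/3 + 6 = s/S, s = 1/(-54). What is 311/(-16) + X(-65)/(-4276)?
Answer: -194446397/10005840 ≈ -19.433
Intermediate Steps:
s = -1/54 ≈ -0.018519
X(S) = -18 - 1/(18*S) (X(S) = -18 + 3*(-1/(54*S)) = -18 - 1/(18*S))
311/(-16) + X(-65)/(-4276) = 311/(-16) + (-18 - 1/18/(-65))/(-4276) = 311*(-1/16) + (-18 - 1/18*(-1/65))*(-1/4276) = -311/16 + (-18 + 1/1170)*(-1/4276) = -311/16 - 21059/1170*(-1/4276) = -311/16 + 21059/5002920 = -194446397/10005840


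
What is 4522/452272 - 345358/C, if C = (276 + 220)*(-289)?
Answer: 612671699/253244053 ≈ 2.4193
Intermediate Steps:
C = -143344 (C = 496*(-289) = -143344)
4522/452272 - 345358/C = 4522/452272 - 345358/(-143344) = 4522*(1/452272) - 345358*(-1/143344) = 2261/226136 + 172679/71672 = 612671699/253244053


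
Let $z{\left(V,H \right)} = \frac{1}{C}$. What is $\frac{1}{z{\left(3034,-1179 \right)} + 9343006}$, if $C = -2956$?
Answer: $\frac{2956}{27617925735} \approx 1.0703 \cdot 10^{-7}$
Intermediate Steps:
$z{\left(V,H \right)} = - \frac{1}{2956}$ ($z{\left(V,H \right)} = \frac{1}{-2956} = - \frac{1}{2956}$)
$\frac{1}{z{\left(3034,-1179 \right)} + 9343006} = \frac{1}{- \frac{1}{2956} + 9343006} = \frac{1}{\frac{27617925735}{2956}} = \frac{2956}{27617925735}$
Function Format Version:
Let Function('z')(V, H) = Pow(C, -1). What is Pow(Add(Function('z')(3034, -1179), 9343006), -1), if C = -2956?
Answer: Rational(2956, 27617925735) ≈ 1.0703e-7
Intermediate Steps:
Function('z')(V, H) = Rational(-1, 2956) (Function('z')(V, H) = Pow(-2956, -1) = Rational(-1, 2956))
Pow(Add(Function('z')(3034, -1179), 9343006), -1) = Pow(Add(Rational(-1, 2956), 9343006), -1) = Pow(Rational(27617925735, 2956), -1) = Rational(2956, 27617925735)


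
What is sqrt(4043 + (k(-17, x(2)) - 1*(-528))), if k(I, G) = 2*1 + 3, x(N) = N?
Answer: 4*sqrt(286) ≈ 67.646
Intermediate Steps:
k(I, G) = 5 (k(I, G) = 2 + 3 = 5)
sqrt(4043 + (k(-17, x(2)) - 1*(-528))) = sqrt(4043 + (5 - 1*(-528))) = sqrt(4043 + (5 + 528)) = sqrt(4043 + 533) = sqrt(4576) = 4*sqrt(286)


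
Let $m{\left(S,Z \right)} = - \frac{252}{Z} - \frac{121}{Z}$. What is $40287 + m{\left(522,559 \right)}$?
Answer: $\frac{22520060}{559} \approx 40286.0$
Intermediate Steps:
$m{\left(S,Z \right)} = - \frac{373}{Z}$
$40287 + m{\left(522,559 \right)} = 40287 - \frac{373}{559} = \frac{22520060}{559}$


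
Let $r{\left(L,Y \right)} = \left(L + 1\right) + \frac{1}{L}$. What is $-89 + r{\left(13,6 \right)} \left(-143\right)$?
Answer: $-2102$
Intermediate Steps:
$r{\left(L,Y \right)} = 1 + L + \frac{1}{L}$ ($r{\left(L,Y \right)} = \left(1 + L\right) + \frac{1}{L} = 1 + L + \frac{1}{L}$)
$-89 + r{\left(13,6 \right)} \left(-143\right) = -89 + \left(1 + 13 + \frac{1}{13}\right) \left(-143\right) = -89 + \frac{183}{13} \left(-143\right) = -89 - 2013 = -2102$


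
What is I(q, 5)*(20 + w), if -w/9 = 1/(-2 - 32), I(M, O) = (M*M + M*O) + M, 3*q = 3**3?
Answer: 93015/34 ≈ 2735.7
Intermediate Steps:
q = 9 (q = (1/3)*3**3 = (1/3)*27 = 9)
I(M, O) = M + M**2 + M*O (I(M, O) = (M**2 + M*O) + M = M + M**2 + M*O)
w = 9/34 (w = -9/(-2 - 32) = -9/(-34) = -9*(-1/34) = 9/34 ≈ 0.26471)
I(q, 5)*(20 + w) = (9*(1 + 9 + 5))*(20 + 9/34) = (9*15)*(689/34) = 135*(689/34) = 93015/34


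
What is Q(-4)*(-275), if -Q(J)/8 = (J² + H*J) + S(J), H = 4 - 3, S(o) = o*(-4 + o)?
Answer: 96800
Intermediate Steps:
H = 1
Q(J) = -8*J - 8*J² - 8*J*(-4 + J) (Q(J) = -8*((J² + 1*J) + J*(-4 + J)) = -8*((J² + J) + J*(-4 + J)) = -8*((J + J²) + J*(-4 + J)) = -8*(J + J² + J*(-4 + J)) = -8*J - 8*J² - 8*J*(-4 + J))
Q(-4)*(-275) = (8*(-4)*(3 - 2*(-4)))*(-275) = (8*(-4)*(3 + 8))*(-275) = (8*(-4)*11)*(-275) = -352*(-275) = 96800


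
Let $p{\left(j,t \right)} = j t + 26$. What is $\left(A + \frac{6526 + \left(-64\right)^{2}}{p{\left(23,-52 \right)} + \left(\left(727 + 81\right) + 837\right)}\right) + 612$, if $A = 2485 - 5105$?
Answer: $- \frac{943178}{475} \approx -1985.6$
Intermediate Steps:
$p{\left(j,t \right)} = 26 + j t$
$A = -2620$
$\left(A + \frac{6526 + \left(-64\right)^{2}}{p{\left(23,-52 \right)} + \left(\left(727 + 81\right) + 837\right)}\right) + 612 = \left(-2620 + \frac{6526 + \left(-64\right)^{2}}{\left(26 + 23 \left(-52\right)\right) + \left(\left(727 + 81\right) + 837\right)}\right) + 612 = \left(-2620 + \frac{6526 + 4096}{\left(26 - 1196\right) + \left(808 + 837\right)}\right) + 612 = \left(-2620 + \frac{10622}{-1170 + 1645}\right) + 612 = \left(-2620 + \frac{10622}{475}\right) + 612 = - \frac{1233878}{475} + 612 = - \frac{943178}{475}$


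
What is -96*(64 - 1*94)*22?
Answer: 63360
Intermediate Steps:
-96*(64 - 1*94)*22 = -96*(64 - 94)*22 = -96*(-30)*22 = 2880*22 = 63360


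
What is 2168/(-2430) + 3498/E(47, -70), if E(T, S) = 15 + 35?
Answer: 419587/6075 ≈ 69.068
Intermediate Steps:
E(T, S) = 50
2168/(-2430) + 3498/E(47, -70) = 2168/(-2430) + 3498/50 = 2168*(-1/2430) + 3498*(1/50) = -1084/1215 + 1749/25 = 419587/6075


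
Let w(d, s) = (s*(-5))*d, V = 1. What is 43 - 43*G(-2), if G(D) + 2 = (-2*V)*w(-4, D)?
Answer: -3311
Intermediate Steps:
w(d, s) = -5*d*s (w(d, s) = (-5*s)*d = -5*d*s)
G(D) = -2 - 40*D (G(D) = -2 + (-2*1)*(-5*(-4)*D) = -2 - 40*D)
43 - 43*G(-2) = 43 - 43*(-2 - 40*(-2)) = 43 - 43*(-2 + 80) = 43 - 43*78 = 43 - 3354 = -3311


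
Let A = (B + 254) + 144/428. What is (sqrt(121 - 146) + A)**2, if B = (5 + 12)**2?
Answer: 3379624544/11449 + 581370*I/107 ≈ 2.9519e+5 + 5433.4*I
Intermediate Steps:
B = 289 (B = 17**2 = 289)
A = 58137/107 (A = (289 + 254) + 144/428 = 543 + 144*(1/428) = 543 + 36/107 = 58137/107 ≈ 543.34)
(sqrt(121 - 146) + A)**2 = (sqrt(121 - 146) + 58137/107)**2 = (sqrt(-25) + 58137/107)**2 = (5*I + 58137/107)**2 = (58137/107 + 5*I)**2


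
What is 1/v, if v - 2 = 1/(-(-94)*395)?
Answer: 37130/74261 ≈ 0.49999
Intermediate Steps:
v = 74261/37130 (v = 2 + 1/(-(-94)*395) = 2 + 1/(-1*(-37130)) = 2 + 1/37130 = 74261/37130 ≈ 2.0000)
1/v = 1/(74261/37130) = 37130/74261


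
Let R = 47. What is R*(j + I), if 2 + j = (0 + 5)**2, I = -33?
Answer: -470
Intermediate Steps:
j = 23 (j = -2 + (0 + 5)**2 = -2 + 5**2 = -2 + 25 = 23)
R*(j + I) = 47*(23 - 33) = 47*(-10) = -470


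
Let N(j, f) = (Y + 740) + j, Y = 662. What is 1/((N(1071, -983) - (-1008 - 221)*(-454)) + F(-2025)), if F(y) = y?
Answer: -1/557518 ≈ -1.7937e-6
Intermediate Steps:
N(j, f) = 1402 + j (N(j, f) = (662 + 740) + j = 1402 + j)
1/((N(1071, -983) - (-1008 - 221)*(-454)) + F(-2025)) = 1/(((1402 + 1071) - (-1008 - 221)*(-454)) - 2025) = 1/((2473 - (-1229)*(-454)) - 2025) = 1/((2473 - 1*557966) - 2025) = 1/((2473 - 557966) - 2025) = 1/(-555493 - 2025) = 1/(-557518) = -1/557518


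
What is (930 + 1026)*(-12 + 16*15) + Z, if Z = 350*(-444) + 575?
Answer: 291143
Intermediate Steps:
Z = -154825 (Z = -155400 + 575 = -154825)
(930 + 1026)*(-12 + 16*15) + Z = (930 + 1026)*(-12 + 16*15) - 154825 = 1956*(-12 + 240) - 154825 = 1956*228 - 154825 = 445968 - 154825 = 291143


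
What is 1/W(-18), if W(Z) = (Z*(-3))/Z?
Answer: -1/3 ≈ -0.33333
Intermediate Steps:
W(Z) = -3 (W(Z) = (-3*Z)/Z = -3)
1/W(-18) = 1/(-3) = -1/3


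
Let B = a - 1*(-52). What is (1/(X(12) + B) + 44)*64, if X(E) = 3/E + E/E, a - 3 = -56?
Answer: 3072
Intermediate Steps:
a = -53 (a = 3 - 56 = -53)
X(E) = 1 + 3/E (X(E) = 3/E + 1 = 1 + 3/E)
B = -1 (B = -53 - 1*(-52) = -53 + 52 = -1)
(1/(X(12) + B) + 44)*64 = (1/((3 + 12)/12 - 1) + 44)*64 = (1/((1/12)*15 - 1) + 44)*64 = (1/(5/4 - 1) + 44)*64 = (1/(¼) + 44)*64 = (4 + 44)*64 = 48*64 = 3072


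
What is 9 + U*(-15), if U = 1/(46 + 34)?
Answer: 141/16 ≈ 8.8125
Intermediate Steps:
U = 1/80 ≈ 0.012500
9 + U*(-15) = 9 + (1/80)*(-15) = 9 - 3/16 = 141/16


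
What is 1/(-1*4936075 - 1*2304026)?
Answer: -1/7240101 ≈ -1.3812e-7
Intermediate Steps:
1/(-1*4936075 - 1*2304026) = 1/(-4936075 - 2304026) = 1/(-7240101) = -1/7240101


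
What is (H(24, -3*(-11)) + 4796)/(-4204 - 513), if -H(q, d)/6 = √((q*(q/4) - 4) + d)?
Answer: -4796/4717 + 6*√173/4717 ≈ -1.0000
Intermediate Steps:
H(q, d) = -6*√(-4 + d + q²/4) (H(q, d) = -6*√((q*(q/4) - 4) + d) = -6*√((q²/4 - 4) + d) = -6*√((-4 + q²/4) + d) = -6*√(-4 + d + q²/4))
(H(24, -3*(-11)) + 4796)/(-4204 - 513) = (-3*√(-16 + 24² + 4*(-3*(-11))) + 4796)/(-4204 - 513) = (-3*√(-16 + 576 + 4*33) + 4796)/(-4717) = (-3*√(-16 + 576 + 132) + 4796)*(-1/4717) = (-6*√173 + 4796)*(-1/4717) = (4796 - 6*√173)*(-1/4717) = -4796/4717 + 6*√173/4717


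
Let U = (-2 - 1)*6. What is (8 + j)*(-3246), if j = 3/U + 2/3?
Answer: -27591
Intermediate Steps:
U = -18 (U = -3*6 = -18)
j = ½ (j = 3/(-18) + 2/3 = 3*(-1/18) + 2*(⅓) = -⅙ + ⅔ = ½ ≈ 0.50000)
(8 + j)*(-3246) = (8 + ½)*(-3246) = (17/2)*(-3246) = -27591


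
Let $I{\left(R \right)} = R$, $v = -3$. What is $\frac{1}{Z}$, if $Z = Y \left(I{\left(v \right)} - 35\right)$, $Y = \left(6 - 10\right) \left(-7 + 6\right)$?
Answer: $- \frac{1}{152} \approx -0.0065789$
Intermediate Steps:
$Y = 4$ ($Y = \left(-4\right) \left(-1\right) = 4$)
$Z = -152$ ($Z = 4 \left(-3 - 35\right) = 4 \left(-38\right) = -152$)
$\frac{1}{Z} = \frac{1}{-152} = - \frac{1}{152}$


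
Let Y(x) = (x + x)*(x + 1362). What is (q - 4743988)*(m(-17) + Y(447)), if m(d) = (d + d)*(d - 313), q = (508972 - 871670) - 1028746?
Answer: -9991342407312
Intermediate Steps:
Y(x) = 2*x*(1362 + x) (Y(x) = (2*x)*(1362 + x) = 2*x*(1362 + x))
q = -1391444 (q = -362698 - 1028746 = -1391444)
m(d) = 2*d*(-313 + d) (m(d) = (2*d)*(-313 + d) = 2*d*(-313 + d))
(q - 4743988)*(m(-17) + Y(447)) = (-1391444 - 4743988)*(2*(-17)*(-313 - 17) + 2*447*(1362 + 447)) = -6135432*(2*(-17)*(-330) + 2*447*1809) = -6135432*(11220 + 1617246) = -6135432*1628466 = -9991342407312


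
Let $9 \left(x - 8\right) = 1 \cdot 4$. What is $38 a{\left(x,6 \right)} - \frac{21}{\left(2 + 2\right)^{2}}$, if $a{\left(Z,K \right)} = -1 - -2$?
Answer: $\frac{587}{16} \approx 36.688$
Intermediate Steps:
$x = \frac{76}{9}$ ($x = 8 + \frac{1 \cdot 4}{9} = 8 + \frac{1}{9} \cdot 4 = 8 + \frac{4}{9} = \frac{76}{9} \approx 8.4444$)
$a{\left(Z,K \right)} = 1$ ($a{\left(Z,K \right)} = -1 + 2 = 1$)
$38 a{\left(x,6 \right)} - \frac{21}{\left(2 + 2\right)^{2}} = 38 \cdot 1 - \frac{21}{\left(2 + 2\right)^{2}} = 38 - \frac{21}{4^{2}} = 38 - \frac{21}{16} = \frac{587}{16}$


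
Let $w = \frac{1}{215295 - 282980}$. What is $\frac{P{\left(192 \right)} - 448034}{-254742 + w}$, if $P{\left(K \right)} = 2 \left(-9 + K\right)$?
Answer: $\frac{30300408580}{17242212271} \approx 1.7573$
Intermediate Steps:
$P{\left(K \right)} = -18 + 2 K$
$w = - \frac{1}{67685}$ ($w = \frac{1}{-67685} = - \frac{1}{67685} \approx -1.4774 \cdot 10^{-5}$)
$\frac{P{\left(192 \right)} - 448034}{-254742 + w} = \frac{\left(-18 + 2 \cdot 192\right) - 448034}{-254742 - \frac{1}{67685}} = \frac{\left(-18 + 384\right) - 448034}{- \frac{17242212271}{67685}} = \left(366 - 448034\right) \left(- \frac{67685}{17242212271}\right) = \left(-447668\right) \left(- \frac{67685}{17242212271}\right) = \frac{30300408580}{17242212271}$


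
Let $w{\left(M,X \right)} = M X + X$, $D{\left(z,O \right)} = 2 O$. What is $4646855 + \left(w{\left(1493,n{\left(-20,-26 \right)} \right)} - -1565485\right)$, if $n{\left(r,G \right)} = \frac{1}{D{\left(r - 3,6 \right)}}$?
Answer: $\frac{12424929}{2} \approx 6.2125 \cdot 10^{6}$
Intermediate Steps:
$n{\left(r,G \right)} = \frac{1}{12}$ ($n{\left(r,G \right)} = \frac{1}{2 \cdot 6} = \frac{1}{12}$)
$w{\left(M,X \right)} = X + M X$
$4646855 + \left(w{\left(1493,n{\left(-20,-26 \right)} \right)} - -1565485\right) = 4646855 + \left(\frac{1 + 1493}{12} - -1565485\right) = 4646855 + \left(\frac{1}{12} \cdot 1494 + 1565485\right) = 4646855 + \left(\frac{249}{2} + 1565485\right) = 4646855 + \frac{3131219}{2} = \frac{12424929}{2}$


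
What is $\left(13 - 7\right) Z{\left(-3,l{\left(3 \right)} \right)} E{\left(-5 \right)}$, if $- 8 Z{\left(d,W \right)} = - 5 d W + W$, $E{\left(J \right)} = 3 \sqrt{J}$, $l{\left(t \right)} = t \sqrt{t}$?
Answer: $- 108 i \sqrt{15} \approx - 418.28 i$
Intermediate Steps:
$l{\left(t \right)} = t^{\frac{3}{2}}$
$Z{\left(d,W \right)} = - \frac{W}{8} + \frac{5 W d}{8}$ ($Z{\left(d,W \right)} = - \frac{- 5 d W + W}{8} = - \frac{- 5 W d + W}{8} = - \frac{W - 5 W d}{8} = - \frac{W}{8} + \frac{5 W d}{8}$)
$\left(13 - 7\right) Z{\left(-3,l{\left(3 \right)} \right)} E{\left(-5 \right)} = \left(13 - 7\right) \frac{3^{\frac{3}{2}} \left(-1 + 5 \left(-3\right)\right)}{8} \cdot 3 \sqrt{-5} = \left(13 - 7\right) \frac{3 \sqrt{3} \left(-1 - 15\right)}{8} \cdot 3 i \sqrt{5} = 6 \cdot \frac{1}{8} \cdot 3 \sqrt{3} \left(-16\right) 3 i \sqrt{5} = 6 \left(- 6 \sqrt{3}\right) 3 i \sqrt{5} = - 36 \sqrt{3} \cdot 3 i \sqrt{5} = - 108 i \sqrt{15}$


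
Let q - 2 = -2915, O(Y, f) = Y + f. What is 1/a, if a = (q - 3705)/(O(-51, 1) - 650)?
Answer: 350/3309 ≈ 0.10577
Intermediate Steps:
q = -2913 (q = 2 - 2915 = -2913)
a = 3309/350 (a = (-2913 - 3705)/((-51 + 1) - 650) = -6618/(-50 - 650) = -6618/(-700) = -6618*(-1/700) = 3309/350 ≈ 9.4543)
1/a = 1/(3309/350) = 350/3309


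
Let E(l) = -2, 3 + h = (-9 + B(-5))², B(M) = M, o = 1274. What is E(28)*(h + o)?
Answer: -2934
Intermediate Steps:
h = 193 (h = -3 + (-9 - 5)² = -3 + (-14)² = -3 + 196 = 193)
E(28)*(h + o) = -2*(193 + 1274) = -2*1467 = -2934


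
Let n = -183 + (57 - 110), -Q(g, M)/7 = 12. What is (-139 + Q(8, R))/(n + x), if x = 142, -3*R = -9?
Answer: 223/94 ≈ 2.3723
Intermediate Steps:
R = 3 (R = -1/3*(-9) = 3)
Q(g, M) = -84 (Q(g, M) = -7*12 = -84)
n = -236 (n = -183 - 53 = -236)
(-139 + Q(8, R))/(n + x) = (-139 - 84)/(-236 + 142) = -223/(-94) = -223*(-1/94) = 223/94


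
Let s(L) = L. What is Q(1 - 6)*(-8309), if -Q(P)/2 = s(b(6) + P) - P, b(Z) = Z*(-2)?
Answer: -199416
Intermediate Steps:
b(Z) = -2*Z
Q(P) = 24 (Q(P) = -2*((-2*6 + P) - P) = -2*((-12 + P) - P) = -2*(-12) = 24)
Q(1 - 6)*(-8309) = 24*(-8309) = -199416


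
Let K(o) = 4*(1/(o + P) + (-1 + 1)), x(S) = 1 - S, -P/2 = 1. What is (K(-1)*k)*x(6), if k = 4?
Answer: 80/3 ≈ 26.667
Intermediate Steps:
P = -2 (P = -2*1 = -2)
K(o) = 4/(-2 + o) (K(o) = 4*(1/(o - 2) + (-1 + 1)) = 4*(1/(-2 + o) + 0) = 4/(-2 + o))
(K(-1)*k)*x(6) = ((4/(-2 - 1))*4)*(1 - 1*6) = ((4/(-3))*4)*(1 - 6) = ((4*(-⅓))*4)*(-5) = -4/3*4*(-5) = -16/3*(-5) = 80/3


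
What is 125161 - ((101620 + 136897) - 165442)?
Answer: 52086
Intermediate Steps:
125161 - ((101620 + 136897) - 165442) = 125161 - (238517 - 165442) = 125161 - 1*73075 = 125161 - 73075 = 52086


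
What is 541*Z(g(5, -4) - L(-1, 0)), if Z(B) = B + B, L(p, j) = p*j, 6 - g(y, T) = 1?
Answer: 5410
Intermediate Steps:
g(y, T) = 5 (g(y, T) = 6 - 1*1 = 6 - 1 = 5)
L(p, j) = j*p
Z(B) = 2*B
541*Z(g(5, -4) - L(-1, 0)) = 541*(2*(5 - 0*(-1))) = 541*(2*(5 - 1*0)) = 541*(2*(5 + 0)) = 541*(2*5) = 541*10 = 5410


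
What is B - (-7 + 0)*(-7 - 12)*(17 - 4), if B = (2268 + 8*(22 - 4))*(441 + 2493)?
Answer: 7075079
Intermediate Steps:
B = 7076808 (B = (2268 + 8*18)*2934 = (2268 + 144)*2934 = 2412*2934 = 7076808)
B - (-7 + 0)*(-7 - 12)*(17 - 4) = 7076808 - (-7 + 0)*(-7 - 12)*(17 - 4) = 7076808 - (-7*(-19))*13 = 7076808 - 133*13 = 7076808 - 1*1729 = 7076808 - 1729 = 7075079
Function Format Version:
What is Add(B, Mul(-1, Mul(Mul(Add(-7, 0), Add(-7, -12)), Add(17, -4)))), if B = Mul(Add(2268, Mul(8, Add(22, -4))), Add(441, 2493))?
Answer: 7075079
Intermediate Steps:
B = 7076808 (B = Mul(Add(2268, Mul(8, 18)), 2934) = Mul(Add(2268, 144), 2934) = Mul(2412, 2934) = 7076808)
Add(B, Mul(-1, Mul(Mul(Add(-7, 0), Add(-7, -12)), Add(17, -4)))) = Add(7076808, Mul(-1, Mul(Mul(Add(-7, 0), Add(-7, -12)), Add(17, -4)))) = Add(7076808, Mul(-1, Mul(Mul(-7, -19), 13))) = Add(7076808, Mul(-1, Mul(133, 13))) = Add(7076808, Mul(-1, 1729)) = Add(7076808, -1729) = 7075079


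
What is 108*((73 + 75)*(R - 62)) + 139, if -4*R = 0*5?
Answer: -990869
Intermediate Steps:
R = 0 (R = -0*5 = -¼*0 = 0)
108*((73 + 75)*(R - 62)) + 139 = 108*((73 + 75)*(0 - 62)) + 139 = 108*(148*(-62)) + 139 = 108*(-9176) + 139 = -991008 + 139 = -990869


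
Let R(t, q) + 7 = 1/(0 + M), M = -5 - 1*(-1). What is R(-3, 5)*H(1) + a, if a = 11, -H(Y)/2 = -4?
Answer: -47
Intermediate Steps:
M = -4 (M = -5 + 1 = -4)
H(Y) = 8 (H(Y) = -2*(-4) = 8)
R(t, q) = -29/4 (R(t, q) = -7 + 1/(0 - 4) = -7 + 1/(-4) = -7 - 1/4 = -29/4)
R(-3, 5)*H(1) + a = -29/4*8 + 11 = -58 + 11 = -47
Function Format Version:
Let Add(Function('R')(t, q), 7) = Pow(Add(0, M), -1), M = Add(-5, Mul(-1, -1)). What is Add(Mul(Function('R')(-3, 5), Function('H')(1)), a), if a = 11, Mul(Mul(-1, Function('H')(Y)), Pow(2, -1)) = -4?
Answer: -47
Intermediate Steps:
M = -4 (M = Add(-5, 1) = -4)
Function('H')(Y) = 8 (Function('H')(Y) = Mul(-2, -4) = 8)
Function('R')(t, q) = Rational(-29, 4) (Function('R')(t, q) = Add(-7, Pow(Add(0, -4), -1)) = Add(-7, Pow(-4, -1)) = Add(-7, Rational(-1, 4)) = Rational(-29, 4))
Add(Mul(Function('R')(-3, 5), Function('H')(1)), a) = Add(Mul(Rational(-29, 4), 8), 11) = Add(-58, 11) = -47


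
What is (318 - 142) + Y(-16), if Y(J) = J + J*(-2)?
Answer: 192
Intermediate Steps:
Y(J) = -J (Y(J) = J - 2*J = -J)
(318 - 142) + Y(-16) = (318 - 142) - 1*(-16) = 176 + 16 = 192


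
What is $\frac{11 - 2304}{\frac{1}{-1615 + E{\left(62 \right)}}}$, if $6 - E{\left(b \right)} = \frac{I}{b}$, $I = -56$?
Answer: $\frac{114308343}{31} \approx 3.6874 \cdot 10^{6}$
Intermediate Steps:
$E{\left(b \right)} = 6 + \frac{56}{b}$ ($E{\left(b \right)} = 6 - - \frac{56}{b} = 6 + \frac{56}{b}$)
$\frac{11 - 2304}{\frac{1}{-1615 + E{\left(62 \right)}}} = \frac{11 - 2304}{\frac{1}{-1615 + \left(6 + \frac{56}{62}\right)}} = \frac{11 - 2304}{\frac{1}{-1615 + \left(6 + 56 \cdot \frac{1}{62}\right)}} = - \frac{2293}{\frac{1}{-1615 + \left(6 + \frac{28}{31}\right)}} = - \frac{2293}{\frac{1}{-1615 + \frac{214}{31}}} = - \frac{2293}{\frac{1}{- \frac{49851}{31}}} = - \frac{2293}{- \frac{31}{49851}} = \left(-2293\right) \left(- \frac{49851}{31}\right) = \frac{114308343}{31}$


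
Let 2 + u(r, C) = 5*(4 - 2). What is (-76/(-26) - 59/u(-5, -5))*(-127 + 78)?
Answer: 22687/104 ≈ 218.14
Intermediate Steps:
u(r, C) = 8 (u(r, C) = -2 + 5*(4 - 2) = -2 + 5*2 = -2 + 10 = 8)
(-76/(-26) - 59/u(-5, -5))*(-127 + 78) = (-76/(-26) - 59/8)*(-127 + 78) = (-76*(-1/26) - 59*1/8)*(-49) = (38/13 - 59/8)*(-49) = -463/104*(-49) = 22687/104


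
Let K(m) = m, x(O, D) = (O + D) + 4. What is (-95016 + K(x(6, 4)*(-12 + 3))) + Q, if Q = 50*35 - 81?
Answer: -93473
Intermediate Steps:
Q = 1669 (Q = 1750 - 81 = 1669)
x(O, D) = 4 + D + O (x(O, D) = (D + O) + 4 = 4 + D + O)
(-95016 + K(x(6, 4)*(-12 + 3))) + Q = (-95016 + (4 + 4 + 6)*(-12 + 3)) + 1669 = (-95016 + 14*(-9)) + 1669 = (-95016 - 126) + 1669 = -95142 + 1669 = -93473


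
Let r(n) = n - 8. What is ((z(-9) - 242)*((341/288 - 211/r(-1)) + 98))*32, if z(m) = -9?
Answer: -8864567/9 ≈ -9.8495e+5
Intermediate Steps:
r(n) = -8 + n
((z(-9) - 242)*((341/288 - 211/r(-1)) + 98))*32 = ((-9 - 242)*((341/288 - 211/(-8 - 1)) + 98))*32 = -251*((341*(1/288) - 211/(-9)) + 98)*32 = -251*((341/288 - 211*(-⅑)) + 98)*32 = -251*((341/288 + 211/9) + 98)*32 = -251*(7093/288 + 98)*32 = -251*35317/288*32 = -8864567/288*32 = -8864567/9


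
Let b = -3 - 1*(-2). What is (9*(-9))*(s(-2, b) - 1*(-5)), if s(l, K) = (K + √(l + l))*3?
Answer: -162 - 486*I ≈ -162.0 - 486.0*I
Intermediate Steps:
b = -1 (b = -3 + 2 = -1)
s(l, K) = 3*K + 3*√2*√l (s(l, K) = (K + √(2*l))*3 = (K + √2*√l)*3 = 3*K + 3*√2*√l)
(9*(-9))*(s(-2, b) - 1*(-5)) = (9*(-9))*((3*(-1) + 3*√2*√(-2)) - 1*(-5)) = -81*((-3 + 3*√2*(I*√2)) + 5) = -81*((-3 + 6*I) + 5) = -81*(2 + 6*I) = -162 - 486*I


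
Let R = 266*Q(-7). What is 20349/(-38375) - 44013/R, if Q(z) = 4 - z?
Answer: -1748540049/112285250 ≈ -15.572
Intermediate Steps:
R = 2926 (R = 266*(4 - 1*(-7)) = 266*(4 + 7) = 266*11 = 2926)
20349/(-38375) - 44013/R = 20349/(-38375) - 44013/2926 = 20349*(-1/38375) - 44013*1/2926 = -20349/38375 - 44013/2926 = -1748540049/112285250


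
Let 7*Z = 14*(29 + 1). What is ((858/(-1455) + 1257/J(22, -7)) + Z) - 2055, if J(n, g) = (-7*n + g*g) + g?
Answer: -109010077/54320 ≈ -2006.8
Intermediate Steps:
J(n, g) = g + g² - 7*n (J(n, g) = (-7*n + g²) + g = (g² - 7*n) + g = g + g² - 7*n)
Z = 60 (Z = (14*(29 + 1))/7 = (14*30)/7 = (⅐)*420 = 60)
((858/(-1455) + 1257/J(22, -7)) + Z) - 2055 = ((858/(-1455) + 1257/(-7 + (-7)² - 7*22)) + 60) - 2055 = ((858*(-1/1455) + 1257/(-7 + 49 - 154)) + 60) - 2055 = ((-286/485 + 1257/(-112)) + 60) - 2055 = ((-286/485 + 1257*(-1/112)) + 60) - 2055 = ((-286/485 - 1257/112) + 60) - 2055 = (-641677/54320 + 60) - 2055 = 2617523/54320 - 2055 = -109010077/54320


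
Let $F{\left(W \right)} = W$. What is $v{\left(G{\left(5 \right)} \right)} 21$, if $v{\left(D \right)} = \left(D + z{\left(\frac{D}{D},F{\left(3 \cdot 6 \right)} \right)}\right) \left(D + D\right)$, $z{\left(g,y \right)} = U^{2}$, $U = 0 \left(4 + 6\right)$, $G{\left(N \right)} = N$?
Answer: $1050$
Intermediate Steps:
$U = 0$ ($U = 0 \cdot 10 = 0$)
$z{\left(g,y \right)} = 0$ ($z{\left(g,y \right)} = 0^{2} = 0$)
$v{\left(D \right)} = 2 D^{2}$ ($v{\left(D \right)} = \left(D + 0\right) \left(D + D\right) = D 2 D = 2 D^{2}$)
$v{\left(G{\left(5 \right)} \right)} 21 = 2 \cdot 5^{2} \cdot 21 = 2 \cdot 25 \cdot 21 = 50 \cdot 21 = 1050$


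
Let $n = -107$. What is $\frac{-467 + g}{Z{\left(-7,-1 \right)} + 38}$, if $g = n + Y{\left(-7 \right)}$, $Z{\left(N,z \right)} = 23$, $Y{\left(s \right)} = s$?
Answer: $- \frac{581}{61} \approx -9.5246$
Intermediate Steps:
$g = -114$ ($g = -107 - 7 = -114$)
$\frac{-467 + g}{Z{\left(-7,-1 \right)} + 38} = \frac{-467 - 114}{23 + 38} = - \frac{581}{61}$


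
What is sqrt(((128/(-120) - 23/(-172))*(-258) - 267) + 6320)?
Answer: 9*sqrt(7770)/10 ≈ 79.333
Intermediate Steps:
sqrt(((128/(-120) - 23/(-172))*(-258) - 267) + 6320) = sqrt(((128*(-1/120) - 23*(-1/172))*(-258) - 267) + 6320) = sqrt(((-16/15 + 23/172)*(-258) - 267) + 6320) = sqrt((-2407/2580*(-258) - 267) + 6320) = sqrt((2407/10 - 267) + 6320) = sqrt(-263/10 + 6320) = sqrt(62937/10) = 9*sqrt(7770)/10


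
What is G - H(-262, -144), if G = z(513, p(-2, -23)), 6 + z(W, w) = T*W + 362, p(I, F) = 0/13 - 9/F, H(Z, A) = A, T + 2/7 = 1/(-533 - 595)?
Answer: 929027/2632 ≈ 352.97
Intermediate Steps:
T = -2263/7896 (T = -2/7 + 1/(-533 - 595) = -2/7 + 1/(-1128) = -2/7 - 1/1128 = -2263/7896 ≈ -0.28660)
p(I, F) = -9/F (p(I, F) = 0*(1/13) - 9/F = 0 - 9/F = -9/F)
z(W, w) = 356 - 2263*W/7896 (z(W, w) = -6 + (-2263*W/7896 + 362) = -6 + (362 - 2263*W/7896) = 356 - 2263*W/7896)
G = 550019/2632 (G = 356 - 2263/7896*513 = 356 - 386973/2632 = 550019/2632 ≈ 208.97)
G - H(-262, -144) = 550019/2632 - 1*(-144) = 550019/2632 + 144 = 929027/2632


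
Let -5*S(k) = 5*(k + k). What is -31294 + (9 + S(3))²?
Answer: -31285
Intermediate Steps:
S(k) = -2*k (S(k) = -(k + k) = -2*k)
-31294 + (9 + S(3))² = -31294 + (9 - 2*3)² = -31294 + (9 - 6)² = -31294 + 3² = -31294 + 9 = -31285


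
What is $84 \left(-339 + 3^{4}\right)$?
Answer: $-21672$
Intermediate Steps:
$84 \left(-339 + 3^{4}\right) = 84 \left(-339 + 81\right) = 84 \left(-258\right) = -21672$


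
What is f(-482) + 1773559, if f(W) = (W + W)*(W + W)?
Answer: 2702855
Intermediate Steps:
f(W) = 4*W² (f(W) = (2*W)*(2*W) = 4*W²)
f(-482) + 1773559 = 4*(-482)² + 1773559 = 4*232324 + 1773559 = 929296 + 1773559 = 2702855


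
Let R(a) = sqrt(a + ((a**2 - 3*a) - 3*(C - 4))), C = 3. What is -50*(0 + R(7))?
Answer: -50*sqrt(38) ≈ -308.22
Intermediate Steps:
R(a) = sqrt(3 + a**2 - 2*a) (R(a) = sqrt(a + ((a**2 - 3*a) - 3*(3 - 4))) = sqrt(a + ((a**2 - 3*a) - 3*(-1))) = sqrt(a + ((a**2 - 3*a) + 3)) = sqrt(a + (3 + a**2 - 3*a)) = sqrt(3 + a**2 - 2*a))
-50*(0 + R(7)) = -50*(0 + sqrt(3 + 7**2 - 2*7)) = -50*(0 + sqrt(3 + 49 - 14)) = -50*(0 + sqrt(38)) = -50*sqrt(38)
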